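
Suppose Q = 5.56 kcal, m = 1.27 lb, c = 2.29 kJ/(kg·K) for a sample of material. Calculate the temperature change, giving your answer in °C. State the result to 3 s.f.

Rearranging Q = m·c·ΔT for ΔT: ΔT = Q/(m·c).
Q = 5.56 kcal = 23263 J; m = 1.27 lb = 0.5761 kg; c = 2.29 kJ/(kg·K) = 2290 J/(kg·K).
ΔT = 17.63 K
Since 1 °C = 1 K, 17.63 °C.

17.6 °C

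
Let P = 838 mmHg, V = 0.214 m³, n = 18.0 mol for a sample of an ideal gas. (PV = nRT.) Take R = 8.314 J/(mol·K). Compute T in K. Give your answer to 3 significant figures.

Rearranging PV = nRT for T: T = PV/(nR).
P = 838 mmHg = 1.117×10^5 Pa; V = 0.214 m³; n = 18.0 mol; R = 8.314 J/(mol·K).
T = 159.8 K

160 K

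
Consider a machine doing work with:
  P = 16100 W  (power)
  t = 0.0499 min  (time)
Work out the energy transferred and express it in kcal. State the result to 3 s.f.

Solving P = W/t for W: W = P·t.
P = 16100 W; t = 0.0499 min = 2.994 s.
W = 48203 J
48203 J × (1 kcal / 4184 J) = 11.52 kcal

11.5 kcal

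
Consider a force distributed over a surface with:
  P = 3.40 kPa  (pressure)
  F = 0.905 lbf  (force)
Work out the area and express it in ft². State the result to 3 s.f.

0.0127 ft²

Rearranging: A = F/P.
P = 3.40 kPa = 3400 Pa; F = 0.905 lbf = 4.026 N.
A = 0.001184 m²
0.001184 m² × (1 ft² / 0.09290 m²) = 0.01274 ft²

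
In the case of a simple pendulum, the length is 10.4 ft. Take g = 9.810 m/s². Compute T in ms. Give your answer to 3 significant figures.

3570 ms

Directly: T = 2π√(L/g).
L = 10.4 ft = 3.170 m; g = 9.810 m/s².
T = 3.572 s
3.572 s × (1 ms / 0.001000 s) = 3572 ms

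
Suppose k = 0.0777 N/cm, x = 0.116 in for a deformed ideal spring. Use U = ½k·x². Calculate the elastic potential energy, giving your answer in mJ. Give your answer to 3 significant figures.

U is given directly by: U = ½kx².
k = 0.0777 N/cm = 7.770 N/m; x = 0.116 in = 0.002946 m.
U = 3.373×10^-5 J
3.373×10^-5 J × (1 mJ / 0.001000 J) = 0.03373 mJ

0.0337 mJ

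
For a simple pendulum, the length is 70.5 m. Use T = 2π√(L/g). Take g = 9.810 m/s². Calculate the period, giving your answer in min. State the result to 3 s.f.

0.281 min

Directly: T = 2π√(L/g).
L = 70.5 m; g = 9.810 m/s².
T = 16.84 s
16.84 s × (1 min / 60.00 s) = 0.2807 min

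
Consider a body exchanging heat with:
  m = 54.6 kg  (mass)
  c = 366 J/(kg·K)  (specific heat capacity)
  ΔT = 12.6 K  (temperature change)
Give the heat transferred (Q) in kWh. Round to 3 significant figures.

Q is given directly by: Q = mcΔT.
m = 54.6 kg; c = 366 J/(kg·K); ΔT = 12.6 K.
Q = 2.518×10^5 J
2.518×10^5 J × (1 kWh / 3.600×10^6 J) = 0.06994 kWh

0.0699 kWh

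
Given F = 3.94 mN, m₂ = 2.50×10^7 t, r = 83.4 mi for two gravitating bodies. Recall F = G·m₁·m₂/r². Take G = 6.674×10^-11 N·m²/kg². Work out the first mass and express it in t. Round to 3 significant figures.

Solving F = G·m₁·m₂/r² for m₁: m₁ = F·r²/(G·m₂).
F = 3.94 mN = 0.003940 N; m₂ = 2.50×10^7 t = 2.500×10^10 kg; r = 83.4 mi = 1.342×10^5 m; G = 6.674×10^-11 N·m²/kg².
m₁ = 4.254×10^7 kg
4.254×10^7 kg × (1 t / 1000 kg) = 42540 t

42500 t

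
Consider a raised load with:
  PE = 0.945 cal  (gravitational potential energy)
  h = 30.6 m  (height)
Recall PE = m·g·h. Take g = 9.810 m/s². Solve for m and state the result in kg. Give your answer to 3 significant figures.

0.0132 kg

Rearranging PE = m·g·h for m: m = PE/(g·h).
PE = 0.945 cal = 3.954 J; h = 30.6 m; g = 9.810 m/s².
m = 0.01317 kg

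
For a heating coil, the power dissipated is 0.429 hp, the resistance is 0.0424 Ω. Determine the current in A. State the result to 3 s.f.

86.9 A

Rearranging P = I²R for I: I = √(P/R).
P = 0.429 hp = 319.9 W; R = 0.0424 Ω.
I = 86.86 A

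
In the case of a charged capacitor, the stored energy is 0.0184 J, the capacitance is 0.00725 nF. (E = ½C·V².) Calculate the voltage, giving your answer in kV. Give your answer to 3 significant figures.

71.2 kV

Solving E = ½C·V² for V: V = √(2E/C).
E = 0.0184 J; C = 0.00725 nF = 7.250×10^-12 F.
V = 71245 V
71245 V × (1 kV / 1000 V) = 71.25 kV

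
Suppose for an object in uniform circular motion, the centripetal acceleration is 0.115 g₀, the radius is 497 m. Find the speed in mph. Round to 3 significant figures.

53.0 mph

Rearranging: v = √(a·r).
a = 0.115 g₀ = 1.128 m/s²; r = 497 m.
v = 23.67 m/s
23.67 m/s × (1 mph / 0.4470 m/s) = 52.96 mph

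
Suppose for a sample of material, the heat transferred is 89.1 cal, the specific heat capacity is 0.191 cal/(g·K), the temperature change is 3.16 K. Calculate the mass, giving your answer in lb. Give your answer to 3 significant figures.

Rearranging Q = m·c·ΔT for m: m = Q/(c·ΔT).
Q = 89.1 cal = 372.8 J; c = 0.191 cal/(g·K) = 799.1 J/(kg·K); ΔT = 3.16 K.
m = 0.1476 kg
0.1476 kg × (1 lb / 0.4536 kg) = 0.3255 lb

0.325 lb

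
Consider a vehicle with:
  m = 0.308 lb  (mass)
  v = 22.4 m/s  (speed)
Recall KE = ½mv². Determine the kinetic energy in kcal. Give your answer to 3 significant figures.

0.00838 kcal

Directly: KE = ½mv².
m = 0.308 lb = 0.1397 kg; v = 22.4 m/s.
KE = 35.05 J
35.05 J × (1 kcal / 4184 J) = 0.008377 kcal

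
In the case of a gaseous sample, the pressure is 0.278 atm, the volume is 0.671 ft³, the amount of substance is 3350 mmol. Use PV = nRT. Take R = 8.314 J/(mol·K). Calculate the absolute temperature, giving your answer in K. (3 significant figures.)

Rearranging PV = nRT for T: T = PV/(nR).
P = 0.278 atm = 28168 Pa; V = 0.671 ft³ = 0.01900 m³; n = 3350 mmol = 3.350 mol; R = 8.314 J/(mol·K).
T = 19.22 K

19.2 K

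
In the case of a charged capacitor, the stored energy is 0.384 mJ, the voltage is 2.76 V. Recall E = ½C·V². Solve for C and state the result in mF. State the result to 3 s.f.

0.101 mF

Rearranging: C = 2E/V².
E = 0.384 mJ = 3.840×10^-4 J; V = 2.76 V.
C = 1.008×10^-4 F
1.008×10^-4 F × (1 mF / 0.001000 F) = 0.1008 mF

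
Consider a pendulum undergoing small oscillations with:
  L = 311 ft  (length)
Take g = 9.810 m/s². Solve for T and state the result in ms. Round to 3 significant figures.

19500 ms

T is given directly by: T = 2π√(L/g).
L = 311 ft = 94.79 m; g = 9.810 m/s².
T = 19.53 s
19.53 s × (1 ms / 0.001000 s) = 19531 ms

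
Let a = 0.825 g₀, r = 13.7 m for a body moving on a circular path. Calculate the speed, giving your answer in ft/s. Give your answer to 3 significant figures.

Rearranging: v = √(a·r).
a = 0.825 g₀ = 8.090 m/s²; r = 13.7 m.
v = 10.53 m/s
10.53 m/s × (1 ft/s / 0.3048 m/s) = 34.54 ft/s

34.5 ft/s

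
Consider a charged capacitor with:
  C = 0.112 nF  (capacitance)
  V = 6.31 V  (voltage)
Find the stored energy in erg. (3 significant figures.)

E is given directly by: E = ½CV².
C = 0.112 nF = 1.120×10^-10 F; V = 6.31 V.
E = 2.230×10^-9 J  (the unit combination reduces to kg·m²/s² = J)
2.230×10^-9 J × (1 erg / 1.000×10^-7 J) = 0.02230 erg

0.0223 erg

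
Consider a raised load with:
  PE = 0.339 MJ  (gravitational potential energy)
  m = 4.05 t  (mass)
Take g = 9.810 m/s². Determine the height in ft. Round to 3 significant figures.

Rearranging: h = PE/(m·g).
PE = 0.339 MJ = 3.390×10^5 J; m = 4.05 t = 4050 kg; g = 9.810 m/s².
h = 8.532 m
8.532 m × (1 ft / 0.3048 m) = 27.99 ft

28.0 ft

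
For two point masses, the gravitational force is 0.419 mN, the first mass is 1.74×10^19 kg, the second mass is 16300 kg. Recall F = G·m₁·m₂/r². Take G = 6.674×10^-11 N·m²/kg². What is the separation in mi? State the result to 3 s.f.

From Newton's law of gravitation: r = √(G·m₁m₂/F).
F = 0.419 mN = 4.190×10^-4 N; m₁ = 1.74×10^19 kg; m₂ = 16300 kg; G = 6.674×10^-11 N·m²/kg².
r = 2.125×10^8 m
2.125×10^8 m × (1 mi / 1609 m) = 1.321×10^5 mi

1.32×10^5 mi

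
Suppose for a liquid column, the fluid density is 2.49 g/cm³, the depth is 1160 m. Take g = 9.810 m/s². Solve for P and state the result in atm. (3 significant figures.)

280 atm

P is given directly by: P = ρgh.
ρ = 2.49 g/cm³ = 2490 kg/m³; h = 1160 m; g = 9.810 m/s².
P = 2.834×10^7 Pa
2.834×10^7 Pa × (1 atm / 1.013×10^5 Pa) = 279.6 atm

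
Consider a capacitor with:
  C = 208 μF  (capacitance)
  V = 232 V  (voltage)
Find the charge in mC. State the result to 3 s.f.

Solving C = Q/V for Q: Q = CV.
C = 208 μF = 2.080×10^-4 F; V = 232 V.
Q = 0.04826 C  (the unit combination reduces to A·s = C)
0.04826 C × (1 mC / 0.001000 C) = 48.26 mC

48.3 mC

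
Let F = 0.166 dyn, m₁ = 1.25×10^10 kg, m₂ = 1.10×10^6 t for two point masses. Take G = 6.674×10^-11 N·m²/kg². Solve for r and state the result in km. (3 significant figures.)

23500 km

From Newton's law of gravitation: r = √(G·m₁m₂/F).
F = 0.166 dyn = 1.660×10^-6 N; m₁ = 1.25×10^10 kg; m₂ = 1.10×10^6 t = 1.100×10^9 kg; G = 6.674×10^-11 N·m²/kg².
r = 2.351×10^7 m
2.351×10^7 m × (1 km / 1000 m) = 23512 km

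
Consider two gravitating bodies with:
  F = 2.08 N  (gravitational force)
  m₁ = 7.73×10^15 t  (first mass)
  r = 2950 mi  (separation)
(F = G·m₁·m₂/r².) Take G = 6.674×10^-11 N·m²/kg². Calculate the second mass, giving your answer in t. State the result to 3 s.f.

Solving F = G·m₁·m₂/r² for m₂: m₂ = F·r²/(G·m₁).
F = 2.08 N; m₁ = 7.73×10^15 t = 7.730×10^18 kg; r = 2950 mi = 4.748×10^6 m; G = 6.674×10^-11 N·m²/kg².
m₂ = 90874 kg
90874 kg × (1 t / 1000 kg) = 90.87 t

90.9 t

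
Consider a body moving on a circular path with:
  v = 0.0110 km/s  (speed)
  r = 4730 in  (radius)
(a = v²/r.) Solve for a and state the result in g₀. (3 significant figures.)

a is given directly by: a = v²/r.
v = 0.0110 km/s = 11.00 m/s; r = 4730 in = 120.1 m.
a = 1.007 m/s²
1.007 m/s² × (1 g₀ / 9.807 m/s²) = 0.1027 g₀

0.103 g₀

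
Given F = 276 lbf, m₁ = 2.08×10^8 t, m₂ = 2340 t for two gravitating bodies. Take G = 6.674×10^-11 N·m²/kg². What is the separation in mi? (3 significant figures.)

0.101 mi

From Newton's law of gravitation: r = √(G·m₁m₂/F).
F = 276 lbf = 1228 N; m₁ = 2.08×10^8 t = 2.080×10^11 kg; m₂ = 2340 t = 2.340×10^6 kg; G = 6.674×10^-11 N·m²/kg².
r = 162.7 m
162.7 m × (1 mi / 1609 m) = 0.1011 mi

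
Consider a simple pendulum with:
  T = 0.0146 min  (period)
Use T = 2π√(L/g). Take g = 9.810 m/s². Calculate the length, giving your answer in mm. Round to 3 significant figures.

191 mm

Rearranging: L = g·(T/2π)².
T = 0.0146 min = 0.8760 s; g = 9.810 m/s².
L = 0.1907 m
0.1907 m × (1 mm / 0.001000 m) = 190.7 mm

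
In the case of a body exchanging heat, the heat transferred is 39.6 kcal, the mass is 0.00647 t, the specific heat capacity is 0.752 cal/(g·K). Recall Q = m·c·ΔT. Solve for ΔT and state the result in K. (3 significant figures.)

8.14 K

Rearranging: ΔT = Q/(m·c).
Q = 39.6 kcal = 1.657×10^5 J; m = 0.00647 t = 6.470 kg; c = 0.752 cal/(g·K) = 3146 J/(kg·K).
ΔT = 8.139 K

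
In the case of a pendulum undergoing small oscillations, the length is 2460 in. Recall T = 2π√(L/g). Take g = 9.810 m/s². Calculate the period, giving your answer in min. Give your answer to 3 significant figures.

0.264 min

Directly: T = 2π√(L/g).
L = 2460 in = 62.48 m; g = 9.810 m/s².
T = 15.86 s
15.86 s × (1 min / 60.00 s) = 0.2643 min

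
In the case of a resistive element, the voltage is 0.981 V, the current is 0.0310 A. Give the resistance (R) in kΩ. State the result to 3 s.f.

0.0316 kΩ

From Ohm's law: R = V/I.
V = 0.981 V; I = 0.0310 A.
R = 31.65 Ω
31.65 Ω × (1 kΩ / 1000 Ω) = 0.03165 kΩ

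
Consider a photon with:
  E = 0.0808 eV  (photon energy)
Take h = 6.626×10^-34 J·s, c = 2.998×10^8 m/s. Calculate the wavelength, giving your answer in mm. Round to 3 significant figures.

Rearranging: λ = hc/E.
E = 0.0808 eV = 1.295×10^-20 J; h = 6.626×10^-34 J·s; c = 2.998×10^8 m/s.
λ = 1.534×10^-5 m
1.534×10^-5 m × (1 mm / 0.001000 m) = 0.01534 mm

0.0153 mm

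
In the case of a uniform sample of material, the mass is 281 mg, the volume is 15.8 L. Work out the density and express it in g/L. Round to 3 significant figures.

0.0178 g/L

Directly: ρ = m/V.
m = 281 mg = 2.810×10^-4 kg; V = 15.8 L = 0.01580 m³.
ρ = 0.01778 kg/m³
Since 1 g/L = 1 kg/m³, 0.01778 g/L.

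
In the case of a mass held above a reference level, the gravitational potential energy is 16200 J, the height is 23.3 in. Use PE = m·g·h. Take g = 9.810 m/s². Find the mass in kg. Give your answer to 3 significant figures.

2790 kg

Solving PE = m·g·h for m: m = PE/(g·h).
PE = 16200 J; h = 23.3 in = 0.5918 m; g = 9.810 m/s².
m = 2790 kg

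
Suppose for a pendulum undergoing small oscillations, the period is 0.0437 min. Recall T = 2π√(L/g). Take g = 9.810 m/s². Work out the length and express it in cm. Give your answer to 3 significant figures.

171 cm

Rearranging T = 2π√(L/g) for L: L = g·(T/2π)².
T = 0.0437 min = 2.622 s; g = 9.810 m/s².
L = 1.708 m
1.708 m × (1 cm / 0.01000 m) = 170.8 cm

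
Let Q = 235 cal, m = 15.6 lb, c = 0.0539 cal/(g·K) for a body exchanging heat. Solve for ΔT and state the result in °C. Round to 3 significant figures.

Rearranging Q = m·c·ΔT for ΔT: ΔT = Q/(m·c).
Q = 235 cal = 983.2 J; m = 15.6 lb = 7.076 kg; c = 0.0539 cal/(g·K) = 225.5 J/(kg·K).
ΔT = 0.6162 K
Since 1 °C = 1 K, 0.6162 °C.

0.616 °C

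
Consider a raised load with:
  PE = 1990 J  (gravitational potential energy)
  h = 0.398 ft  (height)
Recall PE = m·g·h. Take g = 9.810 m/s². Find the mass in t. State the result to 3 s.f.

1.67 t

Rearranging PE = m·g·h for m: m = PE/(g·h).
PE = 1990 J; h = 0.398 ft = 0.1213 m; g = 9.810 m/s².
m = 1672 kg
1672 kg × (1 t / 1000 kg) = 1.672 t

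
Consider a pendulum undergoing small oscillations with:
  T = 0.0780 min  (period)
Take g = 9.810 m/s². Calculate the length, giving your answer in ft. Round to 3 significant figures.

Rearranging: L = g·(T/2π)².
T = 0.0780 min = 4.680 s; g = 9.810 m/s².
L = 5.443 m
5.443 m × (1 ft / 0.3048 m) = 17.86 ft

17.9 ft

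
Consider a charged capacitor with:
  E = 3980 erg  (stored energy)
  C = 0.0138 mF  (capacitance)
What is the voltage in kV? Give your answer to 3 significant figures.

Solving E = ½C·V² for V: V = √(2E/C).
E = 3980 erg = 3.980×10^-4 J; C = 0.0138 mF = 1.380×10^-5 F.
V = 7.595 V
7.595 V × (1 kV / 1000 V) = 0.007595 kV

0.00759 kV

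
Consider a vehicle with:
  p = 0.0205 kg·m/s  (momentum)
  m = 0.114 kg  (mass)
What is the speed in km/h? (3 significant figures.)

0.647 km/h

Rearranging: v = p/m.
p = 0.0205 kg·m/s; m = 0.114 kg.
v = 0.1798 m/s
0.1798 m/s × (1 km/h / 0.2778 m/s) = 0.6474 km/h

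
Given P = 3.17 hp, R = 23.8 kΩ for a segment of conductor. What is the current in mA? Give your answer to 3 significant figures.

315 mA

Rearranging P = I²R for I: I = √(P/R).
P = 3.17 hp = 2364 W; R = 23.8 kΩ = 23800 Ω.
I = 0.3152 A
0.3152 A × (1 mA / 0.001000 A) = 315.2 mA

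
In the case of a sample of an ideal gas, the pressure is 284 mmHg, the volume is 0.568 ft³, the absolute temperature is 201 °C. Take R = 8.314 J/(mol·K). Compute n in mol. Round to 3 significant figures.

0.154 mol

From the ideal-gas law: n = PV/(RT).
P = 284 mmHg = 37863 Pa; V = 0.568 ft³ = 0.01608 m³; T = 201 °C = 474.1 K; R = 8.314 J/(mol·K).
n = 0.1545 mol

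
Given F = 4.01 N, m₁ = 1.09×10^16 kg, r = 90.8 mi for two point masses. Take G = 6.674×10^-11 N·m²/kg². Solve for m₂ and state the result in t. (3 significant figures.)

Rearranging F = G·m₁·m₂/r² for m₂: m₂ = F·r²/(G·m₁).
F = 4.01 N; m₁ = 1.09×10^16 kg; r = 90.8 mi = 1.461×10^5 m; G = 6.674×10^-11 N·m²/kg².
m₂ = 1.177×10^5 kg
1.177×10^5 kg × (1 t / 1000 kg) = 117.7 t

118 t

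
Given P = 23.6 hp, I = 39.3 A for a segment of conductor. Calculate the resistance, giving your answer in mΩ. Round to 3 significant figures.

Solving P = I²R for R: R = P/I².
P = 23.6 hp = 17599 W; I = 39.3 A.
R = 11.39 Ω
11.39 Ω × (1 mΩ / 0.001000 Ω) = 11394 mΩ

11400 mΩ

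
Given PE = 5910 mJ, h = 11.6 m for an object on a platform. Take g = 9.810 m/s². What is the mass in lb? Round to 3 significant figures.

0.114 lb

Solving PE = m·g·h for m: m = PE/(g·h).
PE = 5910 mJ = 5.910 J; h = 11.6 m; g = 9.810 m/s².
m = 0.05194 kg
0.05194 kg × (1 lb / 0.4536 kg) = 0.1145 lb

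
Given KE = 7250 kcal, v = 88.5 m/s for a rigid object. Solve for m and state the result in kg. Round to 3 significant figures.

7750 kg

Rearranging: m = 2·KE/v².
KE = 7250 kcal = 3.033×10^7 J; v = 88.5 m/s.
m = 7746 kg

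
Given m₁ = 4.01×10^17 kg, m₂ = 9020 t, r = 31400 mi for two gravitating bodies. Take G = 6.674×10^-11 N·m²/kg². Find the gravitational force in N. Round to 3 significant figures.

From Newton's law of gravitation: F = Gm₁m₂/r².
m₁ = 4.01×10^17 kg; m₂ = 9020 t = 9.020×10^6 kg; r = 31400 mi = 5.053×10^7 m; G = 6.674×10^-11 N·m²/kg².
F = 0.09453 N  (the unit combination reduces to kg·m/s² = N)

0.0945 N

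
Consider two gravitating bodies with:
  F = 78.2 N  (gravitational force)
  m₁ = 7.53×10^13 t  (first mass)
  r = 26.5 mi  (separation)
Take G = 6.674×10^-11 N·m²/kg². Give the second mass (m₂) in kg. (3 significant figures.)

Rearranging: m₂ = F·r²/(G·m₁).
F = 78.2 N; m₁ = 7.53×10^13 t = 7.530×10^16 kg; r = 26.5 mi = 42648 m; G = 6.674×10^-11 N·m²/kg².
m₂ = 28302 kg

28300 kg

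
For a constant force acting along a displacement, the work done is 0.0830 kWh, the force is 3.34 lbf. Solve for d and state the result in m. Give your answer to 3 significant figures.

Rearranging W = F·d for d: d = W/F.
W = 0.0830 kWh = 2.988×10^5 J; F = 3.34 lbf = 14.86 N.
d = 20112 m

20100 m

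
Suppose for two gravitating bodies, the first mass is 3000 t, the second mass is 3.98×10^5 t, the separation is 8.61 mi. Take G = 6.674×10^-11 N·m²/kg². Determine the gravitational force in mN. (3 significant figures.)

From Newton's law of gravitation: F = Gm₁m₂/r².
m₁ = 3000 t = 3.000×10^6 kg; m₂ = 3.98×10^5 t = 3.980×10^8 kg; r = 8.61 mi = 13856 m; G = 6.674×10^-11 N·m²/kg².
F = 4.150×10^-4 N
4.150×10^-4 N × (1 mN / 0.001000 N) = 0.4150 mN

0.415 mN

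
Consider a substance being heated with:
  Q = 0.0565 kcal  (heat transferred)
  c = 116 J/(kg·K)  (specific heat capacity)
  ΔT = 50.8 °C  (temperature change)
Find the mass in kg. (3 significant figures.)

0.0401 kg

Rearranging: m = Q/(c·ΔT).
Q = 0.0565 kcal = 236.4 J; c = 116 J/(kg·K); ΔT = 50.8 °C = 50.80 K.
m = 0.04012 kg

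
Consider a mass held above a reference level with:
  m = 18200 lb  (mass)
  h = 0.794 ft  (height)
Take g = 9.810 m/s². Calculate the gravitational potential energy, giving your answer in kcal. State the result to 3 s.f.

PE is given directly by: PE = mgh.
m = 18200 lb = 8255 kg; h = 0.794 ft = 0.2420 m; g = 9.810 m/s².
PE = 19599 J  (the unit combination reduces to kg·m²/s² = J)
19599 J × (1 kcal / 4184 J) = 4.684 kcal

4.68 kcal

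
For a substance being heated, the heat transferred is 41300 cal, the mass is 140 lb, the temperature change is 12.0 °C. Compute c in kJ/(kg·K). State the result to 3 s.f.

0.227 kJ/(kg·K)

Rearranging: c = Q/(m·ΔT).
Q = 41300 cal = 1.728×10^5 J; m = 140 lb = 63.50 kg; ΔT = 12.0 °C = 12.00 K.
c = 226.8 J/(kg·K)
226.8 J/(kg·K) × (1 kJ/(kg·K) / 1000 J/(kg·K)) = 0.2268 kJ/(kg·K)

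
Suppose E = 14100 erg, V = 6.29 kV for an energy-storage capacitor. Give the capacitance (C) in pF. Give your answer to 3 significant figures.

Rearranging: C = 2E/V².
E = 14100 erg = 0.001410 J; V = 6.29 kV = 6290 V.
C = 7.128×10^-11 F
7.128×10^-11 F × (1 pF / 1.000×10^-12 F) = 71.28 pF

71.3 pF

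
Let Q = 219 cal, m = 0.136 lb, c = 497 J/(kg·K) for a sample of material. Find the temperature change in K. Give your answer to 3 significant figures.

Rearranging Q = m·c·ΔT for ΔT: ΔT = Q/(m·c).
Q = 219 cal = 916.3 J; m = 0.136 lb = 0.06169 kg; c = 497 J/(kg·K).
ΔT = 29.89 K

29.9 K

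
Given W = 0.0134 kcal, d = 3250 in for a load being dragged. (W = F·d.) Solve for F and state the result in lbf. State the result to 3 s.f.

0.153 lbf

Solving W = F·d for F: F = W/d.
W = 0.0134 kcal = 56.07 J; d = 3250 in = 82.55 m.
F = 0.6792 N
0.6792 N × (1 lbf / 4.448 N) = 0.1527 lbf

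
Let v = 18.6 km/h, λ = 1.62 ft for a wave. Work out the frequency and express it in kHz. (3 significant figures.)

0.0105 kHz

Solving v = f·λ for f: f = v/λ.
v = 18.6 km/h = 5.167 m/s; λ = 1.62 ft = 0.4938 m.
f = 10.46 Hz
10.46 Hz × (1 kHz / 1000 Hz) = 0.01046 kHz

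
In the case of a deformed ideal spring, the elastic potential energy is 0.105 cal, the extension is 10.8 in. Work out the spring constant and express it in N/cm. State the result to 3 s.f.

Solving U = ½k·x² for k: k = 2U/x².
U = 0.105 cal = 0.4393 J; x = 10.8 in = 0.2743 m.
k = 11.68 N/m
11.68 N/m × (1 N/cm / 100.0 N/m) = 0.1168 N/cm

0.117 N/cm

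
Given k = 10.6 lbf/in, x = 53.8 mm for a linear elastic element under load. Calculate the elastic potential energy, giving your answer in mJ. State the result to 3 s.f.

2690 mJ

U is given directly by: U = ½kx².
k = 10.6 lbf/in = 1856 N/m; x = 53.8 mm = 0.05380 m.
U = 2.687 J  (the unit combination reduces to kg·m²/s² = J)
2.687 J × (1 mJ / 0.001000 J) = 2687 mJ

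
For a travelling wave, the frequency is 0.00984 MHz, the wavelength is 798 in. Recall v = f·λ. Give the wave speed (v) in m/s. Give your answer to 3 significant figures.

Directly: v = fλ.
f = 0.00984 MHz = 9840 Hz; λ = 798 in = 20.27 m.
v = 1.994×10^5 m/s

1.99×10^5 m/s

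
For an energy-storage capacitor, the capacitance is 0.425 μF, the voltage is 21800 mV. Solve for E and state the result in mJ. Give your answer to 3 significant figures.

Directly: E = ½CV².
C = 0.425 μF = 4.250×10^-7 F; V = 21800 mV = 21.80 V.
E = 1.010×10^-4 J  (the unit combination reduces to kg·m²/s² = J)
1.010×10^-4 J × (1 mJ / 0.001000 J) = 0.1010 mJ

0.101 mJ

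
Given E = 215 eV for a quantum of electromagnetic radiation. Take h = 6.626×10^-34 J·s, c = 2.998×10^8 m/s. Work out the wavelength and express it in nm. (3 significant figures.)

Solving E = h·c/λ for λ: λ = hc/E.
E = 215 eV = 3.445×10^-17 J; h = 6.626×10^-34 J·s; c = 2.998×10^8 m/s.
λ = 5.767×10^-9 m
5.767×10^-9 m × (1 nm / 1.000×10^-9 m) = 5.767 nm

5.77 nm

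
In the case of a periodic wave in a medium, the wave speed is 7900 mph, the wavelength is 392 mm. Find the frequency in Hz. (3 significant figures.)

Rearranging v = f·λ for f: f = v/λ.
v = 7900 mph = 3532 m/s; λ = 392 mm = 0.3920 m.
f = 9009 Hz

9010 Hz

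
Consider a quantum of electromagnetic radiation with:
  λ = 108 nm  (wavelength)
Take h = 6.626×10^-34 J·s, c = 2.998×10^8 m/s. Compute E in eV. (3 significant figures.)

11.5 eV

Directly: E = hc/λ.
λ = 108 nm = 1.080×10^-7 m; h = 6.626×10^-34 J·s; c = 2.998×10^8 m/s.
E = 1.839×10^-18 J
1.839×10^-18 J × (1 eV / 1.602×10^-19 J) = 11.48 eV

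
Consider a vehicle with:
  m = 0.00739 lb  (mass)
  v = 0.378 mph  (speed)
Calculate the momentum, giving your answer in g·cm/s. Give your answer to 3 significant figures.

56.6 g·cm/s

Directly: p = mv.
m = 0.00739 lb = 0.003352 kg; v = 0.378 mph = 0.1690 m/s.
p = 5.664×10^-4 kg·m/s
5.664×10^-4 kg·m/s × (1 g·cm/s / 1.000×10^-5 kg·m/s) = 56.64 g·cm/s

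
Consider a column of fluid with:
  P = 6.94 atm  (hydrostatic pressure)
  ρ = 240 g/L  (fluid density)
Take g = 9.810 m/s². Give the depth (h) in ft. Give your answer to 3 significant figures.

Rearranging: h = P/(ρ·g).
P = 6.94 atm = 7.032×10^5 Pa; ρ = 240 g/L = 240.0 kg/m³; g = 9.810 m/s².
h = 298.7 m
298.7 m × (1 ft / 0.3048 m) = 979.9 ft

980 ft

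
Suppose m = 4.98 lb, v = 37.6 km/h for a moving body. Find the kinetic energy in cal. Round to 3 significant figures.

KE is given directly by: KE = ½mv².
m = 4.98 lb = 2.259 kg; v = 37.6 km/h = 10.44 m/s.
KE = 123.2 J
123.2 J × (1 cal / 4.184 J) = 29.45 cal

29.4 cal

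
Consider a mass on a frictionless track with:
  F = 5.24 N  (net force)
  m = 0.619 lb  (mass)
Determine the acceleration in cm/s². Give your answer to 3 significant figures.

Rearranging F = m·a for a: a = F/m.
F = 5.24 N; m = 0.619 lb = 0.2808 kg.
a = 18.66 m/s²
18.66 m/s² × (1 cm/s² / 0.01000 m/s²) = 1866 cm/s²

1870 cm/s²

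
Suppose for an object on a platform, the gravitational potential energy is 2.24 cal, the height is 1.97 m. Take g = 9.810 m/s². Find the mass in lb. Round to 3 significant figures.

1.07 lb

Rearranging PE = m·g·h for m: m = PE/(g·h).
PE = 2.24 cal = 9.372 J; h = 1.97 m; g = 9.810 m/s².
m = 0.4850 kg
0.4850 kg × (1 lb / 0.4536 kg) = 1.069 lb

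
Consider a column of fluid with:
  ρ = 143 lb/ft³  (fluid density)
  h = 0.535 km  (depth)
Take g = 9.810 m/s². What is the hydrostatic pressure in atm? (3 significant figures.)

119 atm

Directly: P = ρgh.
ρ = 143 lb/ft³ = 2291 kg/m³; h = 0.535 km = 535.0 m; g = 9.810 m/s².
P = 1.202×10^7 Pa
1.202×10^7 Pa × (1 atm / 1.013×10^5 Pa) = 118.6 atm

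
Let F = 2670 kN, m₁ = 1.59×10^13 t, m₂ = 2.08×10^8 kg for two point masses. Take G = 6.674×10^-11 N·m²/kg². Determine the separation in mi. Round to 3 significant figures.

5.65 mi

From Newton's law of gravitation: r = √(G·m₁m₂/F).
F = 2670 kN = 2.670×10^6 N; m₁ = 1.59×10^13 t = 1.590×10^16 kg; m₂ = 2.08×10^8 kg; G = 6.674×10^-11 N·m²/kg².
r = 9092 m
9092 m × (1 mi / 1609 m) = 5.650 mi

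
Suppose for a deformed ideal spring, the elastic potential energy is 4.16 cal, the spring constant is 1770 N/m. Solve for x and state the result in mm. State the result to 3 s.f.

Rearranging U = ½k·x² for x: x = √(2U/k).
U = 4.16 cal = 17.41 J; k = 1770 N/m.
x = 0.1402 m
0.1402 m × (1 mm / 0.001000 m) = 140.2 mm

140 mm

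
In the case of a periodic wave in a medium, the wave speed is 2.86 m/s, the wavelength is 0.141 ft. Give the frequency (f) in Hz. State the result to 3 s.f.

Rearranging: f = v/λ.
v = 2.86 m/s; λ = 0.141 ft = 0.04298 m.
f = 66.55 Hz

66.5 Hz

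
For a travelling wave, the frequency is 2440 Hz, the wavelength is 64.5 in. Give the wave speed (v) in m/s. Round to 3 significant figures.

v is given directly by: v = fλ.
f = 2440 Hz; λ = 64.5 in = 1.638 m.
v = 3997 m/s

4000 m/s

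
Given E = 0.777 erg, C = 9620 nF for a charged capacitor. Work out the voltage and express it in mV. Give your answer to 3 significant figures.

Solving E = ½C·V² for V: V = √(2E/C).
E = 0.777 erg = 7.770×10^-8 J; C = 9620 nF = 9.620×10^-6 F.
V = 0.1271 V
0.1271 V × (1 mV / 0.001000 V) = 127.1 mV

127 mV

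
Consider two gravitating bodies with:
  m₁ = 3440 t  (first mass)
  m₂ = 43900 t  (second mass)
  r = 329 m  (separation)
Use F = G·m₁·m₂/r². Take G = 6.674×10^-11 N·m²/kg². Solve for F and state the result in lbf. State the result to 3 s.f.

0.0209 lbf

From Newton's law of gravitation: F = Gm₁m₂/r².
m₁ = 3440 t = 3.440×10^6 kg; m₂ = 43900 t = 4.390×10^7 kg; r = 329 m; G = 6.674×10^-11 N·m²/kg².
F = 0.09311 N
0.09311 N × (1 lbf / 4.448 N) = 0.02093 lbf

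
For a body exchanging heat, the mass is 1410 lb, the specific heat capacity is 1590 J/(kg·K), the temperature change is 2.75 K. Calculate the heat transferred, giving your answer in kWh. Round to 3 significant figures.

Directly: Q = mcΔT.
m = 1410 lb = 639.6 kg; c = 1590 J/(kg·K); ΔT = 2.75 K.
Q = 2.796×10^6 J
2.796×10^6 J × (1 kWh / 3.600×10^6 J) = 0.7768 kWh

0.777 kWh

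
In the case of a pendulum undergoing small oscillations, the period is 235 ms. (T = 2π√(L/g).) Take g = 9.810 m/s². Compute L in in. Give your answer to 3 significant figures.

Solving T = 2π√(L/g) for L: L = g·(T/2π)².
T = 235 ms = 0.2350 s; g = 9.810 m/s².
L = 0.01372 m
0.01372 m × (1 in / 0.02540 m) = 0.5403 in

0.540 in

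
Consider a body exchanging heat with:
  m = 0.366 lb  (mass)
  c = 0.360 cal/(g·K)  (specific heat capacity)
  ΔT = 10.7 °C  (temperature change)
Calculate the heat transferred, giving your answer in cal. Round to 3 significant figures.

639 cal

Q is given directly by: Q = mcΔT.
m = 0.366 lb = 0.1660 kg; c = 0.360 cal/(g·K) = 1506 J/(kg·K); ΔT = 10.7 °C = 10.70 K.
Q = 2676 J  (the unit combination reduces to kg·m²/s² = J)
2676 J × (1 cal / 4.184 J) = 639.5 cal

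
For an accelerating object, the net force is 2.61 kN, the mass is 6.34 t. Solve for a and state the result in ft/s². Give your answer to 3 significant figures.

Solving F = m·a for a: a = F/m.
F = 2.61 kN = 2610 N; m = 6.34 t = 6340 kg.
a = 0.4117 m/s²
0.4117 m/s² × (1 ft/s² / 0.3048 m/s²) = 1.351 ft/s²

1.35 ft/s²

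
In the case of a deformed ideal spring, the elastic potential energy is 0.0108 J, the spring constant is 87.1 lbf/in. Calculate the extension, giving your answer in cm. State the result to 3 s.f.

Rearranging: x = √(2U/k).
U = 0.0108 J; k = 87.1 lbf/in = 15254 N/m.
x = 0.001190 m
0.001190 m × (1 cm / 0.01000 m) = 0.1190 cm

0.119 cm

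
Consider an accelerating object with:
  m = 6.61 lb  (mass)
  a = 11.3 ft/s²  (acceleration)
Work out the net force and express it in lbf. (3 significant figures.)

Directly: F = m·a.
m = 6.61 lb = 2.998 kg; a = 11.3 ft/s² = 3.444 m/s².
F = 10.33 N
10.33 N × (1 lbf / 4.448 N) = 2.322 lbf

2.32 lbf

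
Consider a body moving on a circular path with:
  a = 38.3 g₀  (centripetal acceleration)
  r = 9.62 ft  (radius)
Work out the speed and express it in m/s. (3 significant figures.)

33.2 m/s

Rearranging a = v²/r for v: v = √(a·r).
a = 38.3 g₀ = 375.6 m/s²; r = 9.62 ft = 2.932 m.
v = 33.19 m/s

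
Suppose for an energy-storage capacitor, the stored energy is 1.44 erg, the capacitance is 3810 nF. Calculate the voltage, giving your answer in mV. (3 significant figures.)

Rearranging: V = √(2E/C).
E = 1.44 erg = 1.440×10^-7 J; C = 3810 nF = 3.810×10^-6 F.
V = 0.2749 V  (the unit combination reduces to kg·m²/(A·s³) = V)
0.2749 V × (1 mV / 0.001000 V) = 274.9 mV

275 mV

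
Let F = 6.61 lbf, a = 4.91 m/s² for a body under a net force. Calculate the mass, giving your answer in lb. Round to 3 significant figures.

Rearranging: m = F/a.
F = 6.61 lbf = 29.40 N; a = 4.91 m/s².
m = 5.988 kg
5.988 kg × (1 lb / 0.4536 kg) = 13.20 lb

13.2 lb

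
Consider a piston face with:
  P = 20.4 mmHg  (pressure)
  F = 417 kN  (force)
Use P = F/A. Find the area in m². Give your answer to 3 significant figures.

153 m²

Solving P = F/A for A: A = F/P.
P = 20.4 mmHg = 2720 Pa; F = 417 kN = 4.170×10^5 N.
A = 153.3 m²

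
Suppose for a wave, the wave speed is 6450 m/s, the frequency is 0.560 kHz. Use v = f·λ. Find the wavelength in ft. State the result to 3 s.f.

37.8 ft

Rearranging v = f·λ for λ: λ = v/f.
v = 6450 m/s; f = 0.560 kHz = 560.0 Hz.
λ = 11.52 m
11.52 m × (1 ft / 0.3048 m) = 37.79 ft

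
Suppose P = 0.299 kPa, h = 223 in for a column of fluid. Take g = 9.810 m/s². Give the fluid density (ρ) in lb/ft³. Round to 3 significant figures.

0.336 lb/ft³

Rearranging: ρ = P/(g·h).
P = 0.299 kPa = 299.0 Pa; h = 223 in = 5.664 m; g = 9.810 m/s².
ρ = 5.381 kg/m³
5.381 kg/m³ × (1 lb/ft³ / 16.02 kg/m³) = 0.3359 lb/ft³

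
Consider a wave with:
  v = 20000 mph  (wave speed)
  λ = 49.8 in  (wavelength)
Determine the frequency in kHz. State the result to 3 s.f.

7.07 kHz

Rearranging: f = v/λ.
v = 20000 mph = 8941 m/s; λ = 49.8 in = 1.265 m.
f = 7068 Hz
7068 Hz × (1 kHz / 1000 Hz) = 7.068 kHz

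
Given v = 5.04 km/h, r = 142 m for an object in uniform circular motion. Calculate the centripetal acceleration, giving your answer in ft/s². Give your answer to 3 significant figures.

0.0453 ft/s²

a is given directly by: a = v²/r.
v = 5.04 km/h = 1.400 m/s; r = 142 m.
a = 0.01380 m/s²
0.01380 m/s² × (1 ft/s² / 0.3048 m/s²) = 0.04528 ft/s²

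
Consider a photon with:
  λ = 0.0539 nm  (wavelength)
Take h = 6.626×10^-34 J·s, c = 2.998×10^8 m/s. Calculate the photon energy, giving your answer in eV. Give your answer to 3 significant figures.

Directly: E = hc/λ.
λ = 0.0539 nm = 5.390×10^-11 m; h = 6.626×10^-34 J·s; c = 2.998×10^8 m/s.
E = 3.685×10^-15 J
3.685×10^-15 J × (1 eV / 1.602×10^-19 J) = 23003 eV

23000 eV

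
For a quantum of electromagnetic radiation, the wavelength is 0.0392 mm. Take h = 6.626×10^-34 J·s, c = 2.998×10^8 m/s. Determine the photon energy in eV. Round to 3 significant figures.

E is given directly by: E = hc/λ.
λ = 0.0392 mm = 3.920×10^-5 m; h = 6.626×10^-34 J·s; c = 2.998×10^8 m/s.
E = 5.068×10^-21 J
5.068×10^-21 J × (1 eV / 1.602×10^-19 J) = 0.03163 eV

0.0316 eV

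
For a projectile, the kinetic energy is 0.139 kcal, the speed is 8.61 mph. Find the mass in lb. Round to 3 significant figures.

173 lb

Rearranging KE = ½mv² for m: m = 2·KE/v².
KE = 0.139 kcal = 581.6 J; v = 8.61 mph = 3.849 m/s.
m = 78.51 kg
78.51 kg × (1 lb / 0.4536 kg) = 173.1 lb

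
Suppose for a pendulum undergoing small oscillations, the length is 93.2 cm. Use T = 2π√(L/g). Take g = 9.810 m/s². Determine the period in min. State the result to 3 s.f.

0.0323 min

Directly: T = 2π√(L/g).
L = 93.2 cm = 0.9320 m; g = 9.810 m/s².
T = 1.937 s
1.937 s × (1 min / 60.00 s) = 0.03228 min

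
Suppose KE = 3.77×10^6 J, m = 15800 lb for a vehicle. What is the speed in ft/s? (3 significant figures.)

Solving KE = ½mv² for v: v = √(2·KE/m).
KE = 3.77×10^6 J; m = 15800 lb = 7167 kg.
v = 32.44 m/s
32.44 m/s × (1 ft/s / 0.3048 m/s) = 106.4 ft/s

106 ft/s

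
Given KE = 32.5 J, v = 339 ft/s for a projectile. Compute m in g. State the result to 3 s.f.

6.09 g

Rearranging KE = ½mv² for m: m = 2·KE/v².
KE = 32.5 J; v = 339 ft/s = 103.3 m/s.
m = 0.006088 kg
0.006088 kg × (1 g / 0.001000 kg) = 6.088 g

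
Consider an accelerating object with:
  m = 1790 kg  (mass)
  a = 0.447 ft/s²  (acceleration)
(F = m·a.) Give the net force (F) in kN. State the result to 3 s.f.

0.244 kN

Directly: F = m·a.
m = 1790 kg; a = 0.447 ft/s² = 0.1362 m/s².
F = 243.9 N
243.9 N × (1 kN / 1000 N) = 0.2439 kN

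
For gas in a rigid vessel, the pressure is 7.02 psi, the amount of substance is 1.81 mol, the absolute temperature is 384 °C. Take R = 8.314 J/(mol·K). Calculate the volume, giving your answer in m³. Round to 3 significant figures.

From the ideal-gas law: V = nRT/P.
P = 7.02 psi = 48401 Pa; n = 1.81 mol; T = 384 °C = 657.1 K; R = 8.314 J/(mol·K).
V = 0.2043 m³

0.204 m³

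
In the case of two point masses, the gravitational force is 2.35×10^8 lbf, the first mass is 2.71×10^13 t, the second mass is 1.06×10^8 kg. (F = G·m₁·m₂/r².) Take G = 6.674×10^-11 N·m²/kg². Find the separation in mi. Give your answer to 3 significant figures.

Rearranging: r = √(G·m₁m₂/F).
F = 2.35×10^8 lbf = 1.045×10^9 N; m₁ = 2.71×10^13 t = 2.710×10^16 kg; m₂ = 1.06×10^8 kg; G = 6.674×10^-11 N·m²/kg².
r = 428.3 m
428.3 m × (1 mi / 1609 m) = 0.2661 mi

0.266 mi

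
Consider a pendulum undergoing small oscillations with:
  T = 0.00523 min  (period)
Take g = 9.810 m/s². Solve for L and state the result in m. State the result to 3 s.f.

Rearranging: L = g·(T/2π)².
T = 0.00523 min = 0.3138 s; g = 9.810 m/s².
L = 0.02447 m

0.0245 m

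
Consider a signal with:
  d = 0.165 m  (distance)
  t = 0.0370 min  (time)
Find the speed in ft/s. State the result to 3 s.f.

0.244 ft/s

v is given directly by: v = d/t.
d = 0.165 m; t = 0.0370 min = 2.220 s.
v = 0.07432 m/s
0.07432 m/s × (1 ft/s / 0.3048 m/s) = 0.2438 ft/s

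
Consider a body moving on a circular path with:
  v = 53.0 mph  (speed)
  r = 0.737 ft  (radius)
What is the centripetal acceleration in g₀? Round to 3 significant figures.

255 g₀

a is given directly by: a = v²/r.
v = 53.0 mph = 23.69 m/s; r = 0.737 ft = 0.2246 m.
a = 2499 m/s²
2499 m/s² × (1 g₀ / 9.807 m/s²) = 254.8 g₀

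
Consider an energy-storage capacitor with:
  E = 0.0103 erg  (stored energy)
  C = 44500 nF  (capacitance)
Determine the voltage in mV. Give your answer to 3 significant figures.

6.80 mV

Rearranging: V = √(2E/C).
E = 0.0103 erg = 1.030×10^-9 J; C = 44500 nF = 4.450×10^-5 F.
V = 0.006804 V
0.006804 V × (1 mV / 0.001000 V) = 6.804 mV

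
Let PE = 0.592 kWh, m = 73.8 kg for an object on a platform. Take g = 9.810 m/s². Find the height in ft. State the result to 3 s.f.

Rearranging PE = m·g·h for h: h = PE/(m·g).
PE = 0.592 kWh = 2.131×10^6 J; m = 73.8 kg; g = 9.810 m/s².
h = 2944 m
2944 m × (1 ft / 0.3048 m) = 9658 ft

9660 ft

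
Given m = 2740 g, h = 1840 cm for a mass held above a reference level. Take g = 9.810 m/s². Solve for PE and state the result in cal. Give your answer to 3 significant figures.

118 cal

PE is given directly by: PE = mgh.
m = 2740 g = 2.740 kg; h = 1840 cm = 18.40 m; g = 9.810 m/s².
PE = 494.6 J
494.6 J × (1 cal / 4.184 J) = 118.2 cal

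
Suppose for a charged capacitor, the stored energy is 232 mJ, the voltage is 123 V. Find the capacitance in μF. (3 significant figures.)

Rearranging E = ½C·V² for C: C = 2E/V².
E = 232 mJ = 0.2320 J; V = 123 V.
C = 3.067×10^-5 F
3.067×10^-5 F × (1 μF / 1.000×10^-6 F) = 30.67 μF

30.7 μF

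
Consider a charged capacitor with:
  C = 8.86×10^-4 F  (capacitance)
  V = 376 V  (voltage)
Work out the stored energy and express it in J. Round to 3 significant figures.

62.6 J

E is given directly by: E = ½CV².
C = 8.86×10^-4 F; V = 376 V.
E = 62.63 J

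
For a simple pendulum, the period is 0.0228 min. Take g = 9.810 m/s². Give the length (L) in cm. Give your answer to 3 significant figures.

46.5 cm

Rearranging T = 2π√(L/g) for L: L = g·(T/2π)².
T = 0.0228 min = 1.368 s; g = 9.810 m/s².
L = 0.4650 m
0.4650 m × (1 cm / 0.01000 m) = 46.50 cm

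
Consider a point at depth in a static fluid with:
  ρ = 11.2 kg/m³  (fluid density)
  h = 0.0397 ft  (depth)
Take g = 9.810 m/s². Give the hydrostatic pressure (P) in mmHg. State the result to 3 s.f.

P is given directly by: P = ρgh.
ρ = 11.2 kg/m³; h = 0.0397 ft = 0.01210 m; g = 9.810 m/s².
P = 1.330 Pa  (the unit combination reduces to kg/(m·s²) = Pa)
1.330 Pa × (1 mmHg / 133.3 Pa) = 0.009972 mmHg

0.00997 mmHg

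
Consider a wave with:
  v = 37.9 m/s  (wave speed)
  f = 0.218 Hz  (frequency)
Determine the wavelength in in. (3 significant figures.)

6840 in

Rearranging: λ = v/f.
v = 37.9 m/s; f = 0.218 Hz.
λ = 173.9 m
173.9 m × (1 in / 0.02540 m) = 6845 in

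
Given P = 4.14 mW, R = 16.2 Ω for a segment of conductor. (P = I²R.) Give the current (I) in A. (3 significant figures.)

0.0160 A

Rearranging P = I²R for I: I = √(P/R).
P = 4.14 mW = 0.004140 W; R = 16.2 Ω.
I = 0.01599 A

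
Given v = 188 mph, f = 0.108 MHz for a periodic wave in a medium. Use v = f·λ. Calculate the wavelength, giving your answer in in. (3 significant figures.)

Solving v = f·λ for λ: λ = v/f.
v = 188 mph = 84.04 m/s; f = 0.108 MHz = 1.080×10^5 Hz.
λ = 7.782×10^-4 m
7.782×10^-4 m × (1 in / 0.02540 m) = 0.03064 in

0.0306 in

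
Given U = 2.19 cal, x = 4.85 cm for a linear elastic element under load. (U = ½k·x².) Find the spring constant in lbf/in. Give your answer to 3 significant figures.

Rearranging U = ½k·x² for k: k = 2U/x².
U = 2.19 cal = 9.163 J; x = 4.85 cm = 0.04850 m.
k = 7791 N/m
7791 N/m × (1 lbf/in / 175.1 N/m) = 44.49 lbf/in

44.5 lbf/in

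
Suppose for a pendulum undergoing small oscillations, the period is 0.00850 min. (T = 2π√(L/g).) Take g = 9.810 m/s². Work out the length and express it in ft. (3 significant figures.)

0.212 ft

Rearranging: L = g·(T/2π)².
T = 0.00850 min = 0.5100 s; g = 9.810 m/s².
L = 0.06463 m
0.06463 m × (1 ft / 0.3048 m) = 0.2120 ft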